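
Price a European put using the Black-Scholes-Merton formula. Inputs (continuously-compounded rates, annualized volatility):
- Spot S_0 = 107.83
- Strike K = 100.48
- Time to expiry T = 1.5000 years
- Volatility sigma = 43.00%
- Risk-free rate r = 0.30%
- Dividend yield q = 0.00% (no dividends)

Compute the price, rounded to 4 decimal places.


d1 = (ln(S/K) + (r - q + 0.5*sigma^2) * T) / (sigma * sqrt(T)) = 0.40591693
d2 = d1 - sigma * sqrt(T) = -0.12072337
exp(-rT) = 0.99551011; exp(-qT) = 1.00000000
P = K * exp(-rT) * N(-d2) - S_0 * exp(-qT) * N(-d1)
N(-d1) = 0.34240182; N(-d2) = 0.54804493
P = 100.4800 * 0.99551011 * 0.54804493 - 107.8300 * 1.00000000 * 0.34240182 = 17.8991

Answer: Price = 17.8991


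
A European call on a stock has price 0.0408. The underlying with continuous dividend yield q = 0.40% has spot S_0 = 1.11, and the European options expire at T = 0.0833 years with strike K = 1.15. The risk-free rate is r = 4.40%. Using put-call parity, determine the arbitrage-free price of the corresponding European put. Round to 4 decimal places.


Answer: Put price = 0.0770

Derivation:
Put-call parity: C - P = S_0 * exp(-qT) - K * exp(-rT).
S_0 * exp(-qT) = 1.1100 * 0.99966686 = 1.10963021
K * exp(-rT) = 1.1500 * 0.99634151 = 1.14579273
P = C - S*exp(-qT) + K*exp(-rT)
P = 0.0408 - 1.10963021 + 1.14579273 = 0.0770


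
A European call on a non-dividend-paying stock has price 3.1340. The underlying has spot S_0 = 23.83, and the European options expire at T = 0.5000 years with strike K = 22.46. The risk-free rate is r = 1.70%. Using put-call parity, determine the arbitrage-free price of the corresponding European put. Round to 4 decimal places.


Answer: Put price = 1.5739

Derivation:
Put-call parity: C - P = S_0 * exp(-qT) - K * exp(-rT).
S_0 * exp(-qT) = 23.8300 * 1.00000000 = 23.83000000
K * exp(-rT) = 22.4600 * 0.99153602 = 22.26989907
P = C - S*exp(-qT) + K*exp(-rT)
P = 3.1340 - 23.83000000 + 22.26989907 = 1.5739


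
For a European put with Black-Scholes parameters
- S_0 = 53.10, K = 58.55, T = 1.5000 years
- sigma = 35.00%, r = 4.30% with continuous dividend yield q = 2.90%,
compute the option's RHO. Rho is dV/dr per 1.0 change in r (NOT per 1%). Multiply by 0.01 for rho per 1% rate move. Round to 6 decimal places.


Answer: Rho = -53.762478

Derivation:
d1 = 0.0353912501; d2 = -0.3932694549
phi(d1) = 0.3986925129; exp(-qT) = 0.9574325541; exp(-rT) = 0.9375361143
N(-d2) = 0.6529397620
Rho = -K*T*exp(-rT)*N(-d2) = -58.5500 * 1.5000 * 0.9375361143 * 0.6529397620 = -53.762478


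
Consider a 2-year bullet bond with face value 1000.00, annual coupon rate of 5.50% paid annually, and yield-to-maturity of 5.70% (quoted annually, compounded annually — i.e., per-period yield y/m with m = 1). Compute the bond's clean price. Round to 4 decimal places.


Coupon per period c = face * coupon_rate / m = 55.000000
Periods per year m = 1; per-period yield y/m = 0.057000
Number of cashflows N = 2
Cashflows (t years, CF_t, discount factor 1/(1+y/m)^(m*t), PV):
  t = 1.0000: CF_t = 55.000000, DF = 0.946074, PV = 52.034059
  t = 2.0000: CF_t = 1055.000000, DF = 0.895056, PV = 944.283683
Price P = sum_t PV_t = 996.317741

Answer: Price = 996.3177


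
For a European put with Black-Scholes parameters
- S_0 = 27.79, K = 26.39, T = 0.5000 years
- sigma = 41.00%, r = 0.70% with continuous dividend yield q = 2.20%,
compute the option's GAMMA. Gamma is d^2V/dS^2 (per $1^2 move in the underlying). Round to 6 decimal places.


d1 = 0.2973852887; d2 = 0.0074715084
phi(d1) = 0.3816857938; exp(-qT) = 0.9890602788; exp(-rT) = 0.9965061179
Gamma = exp(-qT) * phi(d1) / (S * sigma * sqrt(T)) = 0.9890602788 * 0.3816857938 / (27.7900 * 0.4100 * 0.7071067812) = 0.046857

Answer: Gamma = 0.046857


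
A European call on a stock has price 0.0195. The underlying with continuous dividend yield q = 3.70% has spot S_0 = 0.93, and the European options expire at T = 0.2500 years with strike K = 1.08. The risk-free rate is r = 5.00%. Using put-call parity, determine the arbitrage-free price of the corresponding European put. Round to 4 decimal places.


Answer: Put price = 0.1646

Derivation:
Put-call parity: C - P = S_0 * exp(-qT) - K * exp(-rT).
S_0 * exp(-qT) = 0.9300 * 0.99079265 = 0.92143716
K * exp(-rT) = 1.0800 * 0.98757780 = 1.06658402
P = C - S*exp(-qT) + K*exp(-rT)
P = 0.0195 - 0.92143716 + 1.06658402 = 0.1646


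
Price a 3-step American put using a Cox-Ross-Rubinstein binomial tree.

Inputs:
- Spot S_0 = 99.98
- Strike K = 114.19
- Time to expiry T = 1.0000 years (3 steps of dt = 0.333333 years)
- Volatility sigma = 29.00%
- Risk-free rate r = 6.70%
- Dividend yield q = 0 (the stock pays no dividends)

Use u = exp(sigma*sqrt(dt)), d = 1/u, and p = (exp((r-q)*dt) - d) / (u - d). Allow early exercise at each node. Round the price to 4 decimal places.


dt = T/N = 0.333333
u = exp(sigma*sqrt(dt)) = 1.182264; d = 1/u = 0.845834
p = (exp((r-q)*dt) - d) / (u - d) = 0.525370
Discount per step: exp(-r*dt) = 0.977914
Stock lattice S(k, i) with i counting down-moves:
  k=0: S(0,0) = 99.9800
  k=1: S(1,0) = 118.2028; S(1,1) = 84.5665
  k=2: S(2,0) = 139.7470; S(2,1) = 99.9800; S(2,2) = 71.5293
  k=3: S(3,0) = 165.2178; S(3,1) = 118.2028; S(3,2) = 84.5665; S(3,3) = 60.5019
Terminal payoffs V(N, i) = max(K - S_T, 0):
  V(3,0) = 0.000000; V(3,1) = 0.000000; V(3,2) = 29.623468; V(3,3) = 53.688060
Backward induction: V(k, i) = exp(-r*dt) * [p * V(k+1, i) + (1-p) * V(k+1, i+1)]; then take max(V_cont, immediate exercise) for American.
  V(2,0) = exp(-r*dt) * [p*0.000000 + (1-p)*0.000000] = 0.000000; exercise = 0.000000; V(2,0) = max -> 0.000000
  V(2,1) = exp(-r*dt) * [p*0.000000 + (1-p)*29.623468] = 13.749663; exercise = 14.210000; V(2,1) = max -> 14.210000
  V(2,2) = exp(-r*dt) * [p*29.623468 + (1-p)*53.688060] = 40.138734; exercise = 42.660710; V(2,2) = max -> 42.660710
  V(1,0) = exp(-r*dt) * [p*0.000000 + (1-p)*14.210000] = 6.595538; exercise = 0.000000; V(1,0) = max -> 6.595538
  V(1,1) = exp(-r*dt) * [p*14.210000 + (1-p)*42.660710] = 27.101491; exercise = 29.623468; V(1,1) = max -> 29.623468
  V(0,0) = exp(-r*dt) * [p*6.595538 + (1-p)*29.623468] = 17.138230; exercise = 14.210000; V(0,0) = max -> 17.138230

Answer: Price = V(0,0) = 17.1382


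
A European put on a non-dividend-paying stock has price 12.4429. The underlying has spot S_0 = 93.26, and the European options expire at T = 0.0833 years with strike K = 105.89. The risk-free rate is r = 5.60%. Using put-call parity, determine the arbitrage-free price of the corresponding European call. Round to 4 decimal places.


Answer: Call price = 0.3057

Derivation:
Put-call parity: C - P = S_0 * exp(-qT) - K * exp(-rT).
S_0 * exp(-qT) = 93.2600 * 1.00000000 = 93.26000000
K * exp(-rT) = 105.8900 * 0.99534606 = 105.39719464
C = P + S*exp(-qT) - K*exp(-rT)
C = 12.4429 + 93.26000000 - 105.39719464 = 0.3057


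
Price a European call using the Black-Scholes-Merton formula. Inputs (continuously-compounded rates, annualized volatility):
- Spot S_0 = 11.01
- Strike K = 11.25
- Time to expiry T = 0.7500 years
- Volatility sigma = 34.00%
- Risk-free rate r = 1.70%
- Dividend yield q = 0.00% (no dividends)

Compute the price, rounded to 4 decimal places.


Answer: Price = 1.2462

Derivation:
d1 = (ln(S/K) + (r - q + 0.5*sigma^2) * T) / (sigma * sqrt(T)) = 0.11728980
d2 = d1 - sigma * sqrt(T) = -0.17715884
exp(-rT) = 0.98733094; exp(-qT) = 1.00000000
C = S_0 * exp(-qT) * N(d1) - K * exp(-rT) * N(d2)
N(d1) = 0.54668480; N(d2) = 0.42969181
C = 11.0100 * 1.00000000 * 0.54668480 - 11.2500 * 0.98733094 * 0.42969181 = 1.2462


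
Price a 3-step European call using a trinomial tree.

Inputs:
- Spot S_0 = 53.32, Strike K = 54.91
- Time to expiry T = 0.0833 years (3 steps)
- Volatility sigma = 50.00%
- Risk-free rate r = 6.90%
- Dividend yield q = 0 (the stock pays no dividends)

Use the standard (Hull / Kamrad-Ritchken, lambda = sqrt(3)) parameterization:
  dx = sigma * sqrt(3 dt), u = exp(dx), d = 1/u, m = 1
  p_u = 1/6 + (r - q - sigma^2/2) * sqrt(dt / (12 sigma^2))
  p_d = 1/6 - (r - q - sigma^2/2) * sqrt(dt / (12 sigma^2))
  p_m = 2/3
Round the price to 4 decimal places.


dt = T/N = 0.027767; dx = sigma*sqrt(3*dt) = 0.144309
u = exp(dx) = 1.155241; d = 1/u = 0.865620
p_u = 0.161279, p_m = 0.666667, p_d = 0.172054
Discount per step: exp(-r*dt) = 0.998086
Stock lattice S(k, j) with j the centered position index:
  k=0: S(0,+0) = 53.3200
  k=1: S(1,-1) = 46.1549; S(1,+0) = 53.3200; S(1,+1) = 61.5974
  k=2: S(2,-2) = 39.9526; S(2,-1) = 46.1549; S(2,+0) = 53.3200; S(2,+1) = 61.5974; S(2,+2) = 71.1599
  k=3: S(3,-3) = 34.5838; S(3,-2) = 39.9526; S(3,-1) = 46.1549; S(3,+0) = 53.3200; S(3,+1) = 61.5974; S(3,+2) = 71.1599; S(3,+3) = 82.2068
Terminal payoffs V(N, j) = max(S_T - K, 0):
  V(3,-3) = 0.000000; V(3,-2) = 0.000000; V(3,-1) = 0.000000; V(3,+0) = 0.000000; V(3,+1) = 6.687433; V(3,+2) = 16.249860; V(3,+3) = 27.296764
Backward induction: V(k, j) = exp(-r*dt) * [p_u * V(k+1, j+1) + p_m * V(k+1, j) + p_d * V(k+1, j-1)]
  V(2,-2) = exp(-r*dt) * [p_u*0.000000 + p_m*0.000000 + p_d*0.000000] = 0.000000
  V(2,-1) = exp(-r*dt) * [p_u*0.000000 + p_m*0.000000 + p_d*0.000000] = 0.000000
  V(2,+0) = exp(-r*dt) * [p_u*6.687433 + p_m*0.000000 + p_d*0.000000] = 1.076479
  V(2,+1) = exp(-r*dt) * [p_u*16.249860 + p_m*6.687433 + p_d*0.000000] = 7.065502
  V(2,+2) = exp(-r*dt) * [p_u*27.296764 + p_m*16.249860 + p_d*6.687433] = 16.354875
  V(1,-1) = exp(-r*dt) * [p_u*1.076479 + p_m*0.000000 + p_d*0.000000] = 0.173281
  V(1,+0) = exp(-r*dt) * [p_u*7.065502 + p_m*1.076479 + p_d*0.000000] = 1.853616
  V(1,+1) = exp(-r*dt) * [p_u*16.354875 + p_m*7.065502 + p_d*1.076479] = 7.518828
  V(0,+0) = exp(-r*dt) * [p_u*7.518828 + p_m*1.853616 + p_d*0.173281] = 2.473445

Answer: Price = V(0,0) = 2.4734


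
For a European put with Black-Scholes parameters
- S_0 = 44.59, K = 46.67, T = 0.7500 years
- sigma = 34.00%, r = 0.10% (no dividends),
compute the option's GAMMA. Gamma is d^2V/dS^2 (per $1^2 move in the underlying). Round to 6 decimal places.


Answer: Gamma = 0.030385

Derivation:
d1 = -0.0050668984; d2 = -0.2995155357
phi(d1) = 0.3989371593; exp(-qT) = 1.0000000000; exp(-rT) = 0.9992502812
Gamma = exp(-qT) * phi(d1) / (S * sigma * sqrt(T)) = 1.0000000000 * 0.3989371593 / (44.5900 * 0.3400 * 0.8660254038) = 0.030385


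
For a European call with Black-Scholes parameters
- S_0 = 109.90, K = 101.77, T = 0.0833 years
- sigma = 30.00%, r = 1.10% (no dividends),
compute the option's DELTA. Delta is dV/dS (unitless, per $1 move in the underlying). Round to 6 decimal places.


d1 = 0.9415036187; d2 = 0.8549184006
phi(d1) = 0.2561087640; exp(-qT) = 1.0000000000; exp(-rT) = 0.9990841197
N(d1) = 0.8267765822
Delta = exp(-qT) * N(d1) = 1.0000000000 * 0.8267765822 = 0.826777

Answer: Delta = 0.826777


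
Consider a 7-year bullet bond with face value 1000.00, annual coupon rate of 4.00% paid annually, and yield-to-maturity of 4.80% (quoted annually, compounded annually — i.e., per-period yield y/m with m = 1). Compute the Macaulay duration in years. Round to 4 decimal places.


Coupon per period c = face * coupon_rate / m = 40.000000
Periods per year m = 1; per-period yield y/m = 0.048000
Number of cashflows N = 7
Cashflows (t years, CF_t, discount factor 1/(1+y/m)^(m*t), PV):
  t = 1.0000: CF_t = 40.000000, DF = 0.954198, PV = 38.167939
  t = 2.0000: CF_t = 40.000000, DF = 0.910495, PV = 36.419789
  t = 3.0000: CF_t = 40.000000, DF = 0.868793, PV = 34.751707
  t = 4.0000: CF_t = 40.000000, DF = 0.829001, PV = 33.160026
  t = 5.0000: CF_t = 40.000000, DF = 0.791031, PV = 31.641246
  t = 6.0000: CF_t = 40.000000, DF = 0.754801, PV = 30.192029
  t = 7.0000: CF_t = 1040.000000, DF = 0.720230, PV = 749.038880
Price P = sum_t PV_t = 953.371615
Macaulay numerator sum_t t * PV_t:
  t * PV_t at t = 1.0000: 38.167939
  t * PV_t at t = 2.0000: 72.839578
  t * PV_t at t = 3.0000: 104.255121
  t * PV_t at t = 4.0000: 132.640103
  t * PV_t at t = 5.0000: 158.206230
  t * PV_t at t = 6.0000: 181.152172
  t * PV_t at t = 7.0000: 5243.272157
Macaulay duration D = (sum_t t * PV_t) / P = 5930.533301 / 953.371615 = 6.220589

Answer: Macaulay duration = 6.2206 years


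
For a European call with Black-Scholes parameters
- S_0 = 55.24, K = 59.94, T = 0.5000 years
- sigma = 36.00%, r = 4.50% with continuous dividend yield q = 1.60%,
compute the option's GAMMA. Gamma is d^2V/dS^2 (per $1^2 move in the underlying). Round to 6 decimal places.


d1 = -0.1365373436; d2 = -0.3910957848
phi(d1) = 0.3952409278; exp(-qT) = 0.9920319148; exp(-rT) = 0.9777512372
Gamma = exp(-qT) * phi(d1) / (S * sigma * sqrt(T)) = 0.9920319148 * 0.3952409278 / (55.2400 * 0.3600 * 0.7071067812) = 0.027883

Answer: Gamma = 0.027883


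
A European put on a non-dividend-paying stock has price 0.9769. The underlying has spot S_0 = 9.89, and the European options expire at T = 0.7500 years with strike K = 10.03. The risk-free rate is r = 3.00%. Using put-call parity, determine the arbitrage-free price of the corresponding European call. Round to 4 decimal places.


Put-call parity: C - P = S_0 * exp(-qT) - K * exp(-rT).
S_0 * exp(-qT) = 9.8900 * 1.00000000 = 9.89000000
K * exp(-rT) = 10.0300 * 0.97775124 = 9.80684491
C = P + S*exp(-qT) - K*exp(-rT)
C = 0.9769 + 9.89000000 - 9.80684491 = 1.0601

Answer: Call price = 1.0601


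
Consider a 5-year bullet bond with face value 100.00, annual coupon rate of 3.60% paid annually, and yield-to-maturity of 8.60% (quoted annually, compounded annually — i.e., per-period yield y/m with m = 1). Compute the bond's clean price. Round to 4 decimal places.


Coupon per period c = face * coupon_rate / m = 3.600000
Periods per year m = 1; per-period yield y/m = 0.086000
Number of cashflows N = 5
Cashflows (t years, CF_t, discount factor 1/(1+y/m)^(m*t), PV):
  t = 1.0000: CF_t = 3.600000, DF = 0.920810, PV = 3.314917
  t = 2.0000: CF_t = 3.600000, DF = 0.847892, PV = 3.052410
  t = 3.0000: CF_t = 3.600000, DF = 0.780747, PV = 2.810690
  t = 4.0000: CF_t = 3.600000, DF = 0.718920, PV = 2.588113
  t = 5.0000: CF_t = 103.600000, DF = 0.661989, PV = 68.582076
Price P = sum_t PV_t = 80.348207

Answer: Price = 80.3482


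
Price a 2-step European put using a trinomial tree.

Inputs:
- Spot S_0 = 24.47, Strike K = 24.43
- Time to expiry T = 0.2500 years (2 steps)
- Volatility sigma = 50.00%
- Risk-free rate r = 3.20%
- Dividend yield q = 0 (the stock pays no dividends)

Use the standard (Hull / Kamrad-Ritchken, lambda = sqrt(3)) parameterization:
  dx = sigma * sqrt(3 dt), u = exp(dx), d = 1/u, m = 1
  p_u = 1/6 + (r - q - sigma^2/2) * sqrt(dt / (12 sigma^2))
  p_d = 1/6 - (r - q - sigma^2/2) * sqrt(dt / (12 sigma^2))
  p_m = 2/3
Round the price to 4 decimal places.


Answer: Price = V(0,0) = 1.9568

Derivation:
dt = T/N = 0.125000; dx = sigma*sqrt(3*dt) = 0.306186
u = exp(dx) = 1.358235; d = 1/u = 0.736250
p_u = 0.147683, p_m = 0.666667, p_d = 0.185650
Discount per step: exp(-r*dt) = 0.996008
Stock lattice S(k, j) with j the centered position index:
  k=0: S(0,+0) = 24.4700
  k=1: S(1,-1) = 18.0160; S(1,+0) = 24.4700; S(1,+1) = 33.2360
  k=2: S(2,-2) = 13.2643; S(2,-1) = 18.0160; S(2,+0) = 24.4700; S(2,+1) = 33.2360; S(2,+2) = 45.1423
Terminal payoffs V(N, j) = max(K - S_T, 0):
  V(2,-2) = 11.165710; V(2,-1) = 6.413975; V(2,+0) = 0.000000; V(2,+1) = 0.000000; V(2,+2) = 0.000000
Backward induction: V(k, j) = exp(-r*dt) * [p_u * V(k+1, j+1) + p_m * V(k+1, j) + p_d * V(k+1, j-1)]
  V(1,-1) = exp(-r*dt) * [p_u*0.000000 + p_m*6.413975 + p_d*11.165710] = 6.323555
  V(1,+0) = exp(-r*dt) * [p_u*0.000000 + p_m*0.000000 + p_d*6.413975] = 1.186002
  V(1,+1) = exp(-r*dt) * [p_u*0.000000 + p_m*0.000000 + p_d*0.000000] = 0.000000
  V(0,+0) = exp(-r*dt) * [p_u*0.000000 + p_m*1.186002 + p_d*6.323555] = 1.956795


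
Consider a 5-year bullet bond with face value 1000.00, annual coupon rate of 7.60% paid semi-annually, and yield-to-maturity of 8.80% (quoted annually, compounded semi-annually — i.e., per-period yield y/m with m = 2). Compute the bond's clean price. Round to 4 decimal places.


Answer: Price = 952.2894

Derivation:
Coupon per period c = face * coupon_rate / m = 38.000000
Periods per year m = 2; per-period yield y/m = 0.044000
Number of cashflows N = 10
Cashflows (t years, CF_t, discount factor 1/(1+y/m)^(m*t), PV):
  t = 0.5000: CF_t = 38.000000, DF = 0.957854, PV = 36.398467
  t = 1.0000: CF_t = 38.000000, DF = 0.917485, PV = 34.864432
  t = 1.5000: CF_t = 38.000000, DF = 0.878817, PV = 33.395050
  t = 2.0000: CF_t = 38.000000, DF = 0.841779, PV = 31.987596
  t = 2.5000: CF_t = 38.000000, DF = 0.806302, PV = 30.639460
  t = 3.0000: CF_t = 38.000000, DF = 0.772320, PV = 29.348142
  t = 3.5000: CF_t = 38.000000, DF = 0.739770, PV = 28.111247
  t = 4.0000: CF_t = 38.000000, DF = 0.708592, PV = 26.926481
  t = 4.5000: CF_t = 38.000000, DF = 0.678728, PV = 25.791649
  t = 5.0000: CF_t = 1038.000000, DF = 0.650122, PV = 674.826870
Price P = sum_t PV_t = 952.289394


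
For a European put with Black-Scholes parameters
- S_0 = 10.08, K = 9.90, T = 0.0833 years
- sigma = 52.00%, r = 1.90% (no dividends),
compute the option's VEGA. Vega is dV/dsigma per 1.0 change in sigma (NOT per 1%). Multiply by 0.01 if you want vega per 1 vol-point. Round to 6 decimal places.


d1 = 0.2056446605; d2 = 0.0555636157
phi(d1) = 0.3905952598; exp(-qT) = 1.0000000000; exp(-rT) = 0.9984185518
Vega = S * exp(-qT) * phi(d1) * sqrt(T) = 10.0800 * 1.0000000000 * 0.3905952598 * 0.2886173938 = 1.136344

Answer: Vega = 1.136344


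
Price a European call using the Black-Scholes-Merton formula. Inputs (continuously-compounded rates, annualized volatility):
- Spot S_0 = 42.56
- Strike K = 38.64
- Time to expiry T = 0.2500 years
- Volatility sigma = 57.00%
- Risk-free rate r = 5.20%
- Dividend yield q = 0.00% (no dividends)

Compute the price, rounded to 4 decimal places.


d1 = (ln(S/K) + (r - q + 0.5*sigma^2) * T) / (sigma * sqrt(T)) = 0.52715556
d2 = d1 - sigma * sqrt(T) = 0.24215556
exp(-rT) = 0.98708414; exp(-qT) = 1.00000000
C = S_0 * exp(-qT) * N(d1) - K * exp(-rT) * N(d2)
N(d1) = 0.70095722; N(d2) = 0.59567019
C = 42.5600 * 1.00000000 * 0.70095722 - 38.6400 * 0.98708414 * 0.59567019 = 7.1133

Answer: Price = 7.1133


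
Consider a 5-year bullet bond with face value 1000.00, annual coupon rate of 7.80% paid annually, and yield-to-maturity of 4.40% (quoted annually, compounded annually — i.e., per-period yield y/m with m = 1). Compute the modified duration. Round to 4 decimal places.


Coupon per period c = face * coupon_rate / m = 78.000000
Periods per year m = 1; per-period yield y/m = 0.044000
Number of cashflows N = 5
Cashflows (t years, CF_t, discount factor 1/(1+y/m)^(m*t), PV):
  t = 1.0000: CF_t = 78.000000, DF = 0.957854, PV = 74.712644
  t = 2.0000: CF_t = 78.000000, DF = 0.917485, PV = 71.563835
  t = 3.0000: CF_t = 78.000000, DF = 0.878817, PV = 68.547735
  t = 4.0000: CF_t = 78.000000, DF = 0.841779, PV = 65.658750
  t = 5.0000: CF_t = 1078.000000, DF = 0.806302, PV = 869.193095
Price P = sum_t PV_t = 1149.676058
First compute Macaulay numerator sum_t t * PV_t:
  t * PV_t at t = 1.0000: 74.712644
  t * PV_t at t = 2.0000: 143.127670
  t * PV_t at t = 3.0000: 205.643204
  t * PV_t at t = 4.0000: 262.634999
  t * PV_t at t = 5.0000: 4345.965475
Macaulay duration D = 5032.083991 / 1149.676058 = 4.376958
Modified duration = D / (1 + y/m) = 4.376958 / (1 + 0.044000) = 4.192489

Answer: Modified duration = 4.1925


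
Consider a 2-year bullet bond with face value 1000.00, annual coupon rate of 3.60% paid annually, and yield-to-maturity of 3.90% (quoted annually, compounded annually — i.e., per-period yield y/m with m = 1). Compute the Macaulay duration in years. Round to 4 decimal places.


Answer: Macaulay duration = 1.9652 years

Derivation:
Coupon per period c = face * coupon_rate / m = 36.000000
Periods per year m = 1; per-period yield y/m = 0.039000
Number of cashflows N = 2
Cashflows (t years, CF_t, discount factor 1/(1+y/m)^(m*t), PV):
  t = 1.0000: CF_t = 36.000000, DF = 0.962464, PV = 34.648701
  t = 2.0000: CF_t = 1036.000000, DF = 0.926337, PV = 959.684897
Price P = sum_t PV_t = 994.333598
Macaulay numerator sum_t t * PV_t:
  t * PV_t at t = 1.0000: 34.648701
  t * PV_t at t = 2.0000: 1919.369795
Macaulay duration D = (sum_t t * PV_t) / P = 1954.018495 / 994.333598 = 1.965154


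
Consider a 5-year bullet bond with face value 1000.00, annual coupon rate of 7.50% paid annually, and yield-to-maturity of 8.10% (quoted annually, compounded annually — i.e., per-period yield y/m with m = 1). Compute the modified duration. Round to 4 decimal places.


Answer: Modified duration = 4.0153

Derivation:
Coupon per period c = face * coupon_rate / m = 75.000000
Periods per year m = 1; per-period yield y/m = 0.081000
Number of cashflows N = 5
Cashflows (t years, CF_t, discount factor 1/(1+y/m)^(m*t), PV):
  t = 1.0000: CF_t = 75.000000, DF = 0.925069, PV = 69.380204
  t = 2.0000: CF_t = 75.000000, DF = 0.855753, PV = 64.181502
  t = 3.0000: CF_t = 75.000000, DF = 0.791631, PV = 59.372342
  t = 4.0000: CF_t = 75.000000, DF = 0.732314, PV = 54.923536
  t = 5.0000: CF_t = 1075.000000, DF = 0.677441, PV = 728.249164
Price P = sum_t PV_t = 976.106747
First compute Macaulay numerator sum_t t * PV_t:
  t * PV_t at t = 1.0000: 69.380204
  t * PV_t at t = 2.0000: 128.363004
  t * PV_t at t = 3.0000: 178.117026
  t * PV_t at t = 4.0000: 219.694143
  t * PV_t at t = 5.0000: 3641.245818
Macaulay duration D = 4236.800195 / 976.106747 = 4.340509
Modified duration = D / (1 + y/m) = 4.340509 / (1 + 0.081000) = 4.015272


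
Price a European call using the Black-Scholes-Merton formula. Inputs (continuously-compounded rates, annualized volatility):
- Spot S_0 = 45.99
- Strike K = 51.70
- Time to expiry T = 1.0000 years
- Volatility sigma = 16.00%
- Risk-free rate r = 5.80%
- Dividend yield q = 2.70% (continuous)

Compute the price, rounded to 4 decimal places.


Answer: Price = 1.3915

Derivation:
d1 = (ln(S/K) + (r - q + 0.5*sigma^2) * T) / (sigma * sqrt(T)) = -0.45771125
d2 = d1 - sigma * sqrt(T) = -0.61771125
exp(-rT) = 0.94364995; exp(-qT) = 0.97336124
C = S_0 * exp(-qT) * N(d1) - K * exp(-rT) * N(d2)
N(d1) = 0.32357995; N(d2) = 0.26838285
C = 45.9900 * 0.97336124 * 0.32357995 - 51.7000 * 0.94364995 * 0.26838285 = 1.3915


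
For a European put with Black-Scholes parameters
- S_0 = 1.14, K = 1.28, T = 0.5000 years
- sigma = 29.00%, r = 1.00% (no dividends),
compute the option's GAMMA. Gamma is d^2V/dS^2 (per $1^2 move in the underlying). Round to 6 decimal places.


Answer: Gamma = 1.550504

Derivation:
d1 = -0.4379517811; d2 = -0.6430127476
phi(d1) = 0.3624606311; exp(-qT) = 1.0000000000; exp(-rT) = 0.9950124792
Gamma = exp(-qT) * phi(d1) / (S * sigma * sqrt(T)) = 1.0000000000 * 0.3624606311 / (1.1400 * 0.2900 * 0.7071067812) = 1.550504


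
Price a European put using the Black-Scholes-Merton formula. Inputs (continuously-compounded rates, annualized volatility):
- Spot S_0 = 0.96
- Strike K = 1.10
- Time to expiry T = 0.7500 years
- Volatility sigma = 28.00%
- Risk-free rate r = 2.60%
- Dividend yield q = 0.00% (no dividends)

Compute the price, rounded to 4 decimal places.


d1 = (ln(S/K) + (r - q + 0.5*sigma^2) * T) / (sigma * sqrt(T)) = -0.35973942
d2 = d1 - sigma * sqrt(T) = -0.60222654
exp(-rT) = 0.98068890; exp(-qT) = 1.00000000
P = K * exp(-rT) * N(-d2) - S_0 * exp(-qT) * N(-d1)
N(-d1) = 0.64047900; N(-d2) = 0.72648832
P = 1.1000 * 0.98068890 * 0.72648832 - 0.9600 * 1.00000000 * 0.64047900 = 0.1688

Answer: Price = 0.1688


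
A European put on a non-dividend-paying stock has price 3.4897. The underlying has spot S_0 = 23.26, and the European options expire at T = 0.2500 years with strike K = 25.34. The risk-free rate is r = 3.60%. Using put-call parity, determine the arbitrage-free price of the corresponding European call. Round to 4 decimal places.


Put-call parity: C - P = S_0 * exp(-qT) - K * exp(-rT).
S_0 * exp(-qT) = 23.2600 * 1.00000000 = 23.26000000
K * exp(-rT) = 25.3400 * 0.99104038 = 25.11296320
C = P + S*exp(-qT) - K*exp(-rT)
C = 3.4897 + 23.26000000 - 25.11296320 = 1.6367

Answer: Call price = 1.6367


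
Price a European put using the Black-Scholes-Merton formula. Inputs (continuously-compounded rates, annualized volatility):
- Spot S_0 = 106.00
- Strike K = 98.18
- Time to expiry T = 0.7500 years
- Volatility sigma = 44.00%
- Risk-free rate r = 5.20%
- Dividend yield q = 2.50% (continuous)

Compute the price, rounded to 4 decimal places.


d1 = (ln(S/K) + (r - q + 0.5*sigma^2) * T) / (sigma * sqrt(T)) = 0.44478688
d2 = d1 - sigma * sqrt(T) = 0.06373571
exp(-rT) = 0.96175071; exp(-qT) = 0.98142469
P = K * exp(-rT) * N(-d2) - S_0 * exp(-qT) * N(-d1)
N(-d1) = 0.32823689; N(-d2) = 0.47459034
P = 98.1800 * 0.96175071 * 0.47459034 - 106.0000 * 0.98142469 * 0.32823689 = 10.6662

Answer: Price = 10.6662


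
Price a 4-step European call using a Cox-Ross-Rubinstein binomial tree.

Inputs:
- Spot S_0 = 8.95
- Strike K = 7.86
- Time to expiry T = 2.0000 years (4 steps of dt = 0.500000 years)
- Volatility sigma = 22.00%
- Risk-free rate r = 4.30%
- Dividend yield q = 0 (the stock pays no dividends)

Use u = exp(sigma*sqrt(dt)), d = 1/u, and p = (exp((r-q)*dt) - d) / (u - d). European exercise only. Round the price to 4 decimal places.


dt = T/N = 0.500000
u = exp(sigma*sqrt(dt)) = 1.168316; d = 1/u = 0.855933
p = (exp((r-q)*dt) - d) / (u - d) = 0.530758
Discount per step: exp(-r*dt) = 0.978729
Stock lattice S(k, i) with i counting down-moves:
  k=0: S(0,0) = 8.9500
  k=1: S(1,0) = 10.4564; S(1,1) = 7.6606
  k=2: S(2,0) = 12.2164; S(2,1) = 8.9500; S(2,2) = 6.5570
  k=3: S(3,0) = 14.2726; S(3,1) = 10.4564; S(3,2) = 7.6606; S(3,3) = 5.6123
  k=4: S(4,0) = 16.6749; S(4,1) = 12.2164; S(4,2) = 8.9500; S(4,3) = 6.5570; S(4,4) = 4.8038
Terminal payoffs V(N, i) = max(S_T - K, 0):
  V(4,0) = 8.814948; V(4,1) = 4.356415; V(4,2) = 1.090000; V(4,3) = 0.000000; V(4,4) = 0.000000
Backward induction: V(k, i) = exp(-r*dt) * [p * V(k+1, i) + (1-p) * V(k+1, i+1)].
  V(3,0) = exp(-r*dt) * [p*8.814948 + (1-p)*4.356415] = 6.579820
  V(3,1) = exp(-r*dt) * [p*4.356415 + (1-p)*1.090000] = 2.763616
  V(3,2) = exp(-r*dt) * [p*1.090000 + (1-p)*0.000000] = 0.566221
  V(3,3) = exp(-r*dt) * [p*0.000000 + (1-p)*0.000000] = 0.000000
  V(2,0) = exp(-r*dt) * [p*6.579820 + (1-p)*2.763616] = 4.687231
  V(2,1) = exp(-r*dt) * [p*2.763616 + (1-p)*0.566221] = 1.695655
  V(2,2) = exp(-r*dt) * [p*0.566221 + (1-p)*0.000000] = 0.294134
  V(1,0) = exp(-r*dt) * [p*4.687231 + (1-p)*1.695655] = 3.213618
  V(1,1) = exp(-r*dt) * [p*1.695655 + (1-p)*0.294134] = 1.015924
  V(0,0) = exp(-r*dt) * [p*3.213618 + (1-p)*1.015924] = 2.135948

Answer: Price = V(0,0) = 2.1359


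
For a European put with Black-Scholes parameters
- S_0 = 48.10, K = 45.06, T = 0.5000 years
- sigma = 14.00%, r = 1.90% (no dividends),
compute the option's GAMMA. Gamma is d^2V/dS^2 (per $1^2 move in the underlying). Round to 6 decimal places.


Answer: Gamma = 0.060597

Derivation:
d1 = 0.8049627038; d2 = 0.7059677545
phi(d1) = 0.2885401570; exp(-qT) = 1.0000000000; exp(-rT) = 0.9905449824
Gamma = exp(-qT) * phi(d1) / (S * sigma * sqrt(T)) = 1.0000000000 * 0.2885401570 / (48.1000 * 0.1400 * 0.7071067812) = 0.060597


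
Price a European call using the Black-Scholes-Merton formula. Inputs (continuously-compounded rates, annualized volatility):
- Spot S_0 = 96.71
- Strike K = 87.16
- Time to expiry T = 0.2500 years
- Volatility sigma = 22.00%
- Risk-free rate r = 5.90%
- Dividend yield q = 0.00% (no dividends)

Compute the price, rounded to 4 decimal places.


d1 = (ln(S/K) + (r - q + 0.5*sigma^2) * T) / (sigma * sqrt(T)) = 1.13428454
d2 = d1 - sigma * sqrt(T) = 1.02428454
exp(-rT) = 0.98535825; exp(-qT) = 1.00000000
C = S_0 * exp(-qT) * N(d1) - K * exp(-rT) * N(d2)
N(d1) = 0.87166239; N(d2) = 0.84714955
C = 96.7100 * 1.00000000 * 0.87166239 - 87.1600 * 0.98535825 * 0.84714955 = 11.5420

Answer: Price = 11.5420


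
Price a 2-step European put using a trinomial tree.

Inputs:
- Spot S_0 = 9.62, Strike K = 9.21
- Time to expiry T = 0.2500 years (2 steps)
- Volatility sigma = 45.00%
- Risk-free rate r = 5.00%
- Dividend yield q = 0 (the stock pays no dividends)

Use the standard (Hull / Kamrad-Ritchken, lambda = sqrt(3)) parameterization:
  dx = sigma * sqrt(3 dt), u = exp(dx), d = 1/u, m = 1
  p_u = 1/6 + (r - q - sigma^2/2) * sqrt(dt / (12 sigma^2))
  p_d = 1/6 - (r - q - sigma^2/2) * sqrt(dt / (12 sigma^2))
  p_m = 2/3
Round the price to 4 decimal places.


dt = T/N = 0.125000; dx = sigma*sqrt(3*dt) = 0.275568
u = exp(dx) = 1.317278; d = 1/u = 0.759141
p_u = 0.155043, p_m = 0.666667, p_d = 0.178290
Discount per step: exp(-r*dt) = 0.993769
Stock lattice S(k, j) with j the centered position index:
  k=0: S(0,+0) = 9.6200
  k=1: S(1,-1) = 7.3029; S(1,+0) = 9.6200; S(1,+1) = 12.6722
  k=2: S(2,-2) = 5.5440; S(2,-1) = 7.3029; S(2,+0) = 9.6200; S(2,+1) = 12.6722; S(2,+2) = 16.6928
Terminal payoffs V(N, j) = max(K - S_T, 0):
  V(2,-2) = 3.666040; V(2,-1) = 1.907062; V(2,+0) = 0.000000; V(2,+1) = 0.000000; V(2,+2) = 0.000000
Backward induction: V(k, j) = exp(-r*dt) * [p_u * V(k+1, j+1) + p_m * V(k+1, j) + p_d * V(k+1, j-1)]
  V(1,-1) = exp(-r*dt) * [p_u*0.000000 + p_m*1.907062 + p_d*3.666040] = 1.913001
  V(1,+0) = exp(-r*dt) * [p_u*0.000000 + p_m*0.000000 + p_d*1.907062] = 0.337892
  V(1,+1) = exp(-r*dt) * [p_u*0.000000 + p_m*0.000000 + p_d*0.000000] = 0.000000
  V(0,+0) = exp(-r*dt) * [p_u*0.000000 + p_m*0.337892 + p_d*1.913001] = 0.562803

Answer: Price = V(0,0) = 0.5628


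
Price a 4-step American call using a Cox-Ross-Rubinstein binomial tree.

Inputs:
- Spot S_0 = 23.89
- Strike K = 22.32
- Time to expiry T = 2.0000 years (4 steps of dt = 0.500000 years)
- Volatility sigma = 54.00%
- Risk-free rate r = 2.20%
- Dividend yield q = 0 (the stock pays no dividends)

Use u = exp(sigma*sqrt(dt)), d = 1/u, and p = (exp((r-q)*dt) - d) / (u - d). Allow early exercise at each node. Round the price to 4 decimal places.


Answer: Price = V(0,0) = 7.8998

Derivation:
dt = T/N = 0.500000
u = exp(sigma*sqrt(dt)) = 1.464974; d = 1/u = 0.682606
p = (exp((r-q)*dt) - d) / (u - d) = 0.419821
Discount per step: exp(-r*dt) = 0.989060
Stock lattice S(k, i) with i counting down-moves:
  k=0: S(0,0) = 23.8900
  k=1: S(1,0) = 34.9982; S(1,1) = 16.3075
  k=2: S(2,0) = 51.2715; S(2,1) = 23.8900; S(2,2) = 11.1316
  k=3: S(3,0) = 75.1114; S(3,1) = 34.9982; S(3,2) = 16.3075; S(3,3) = 7.5985
  k=4: S(4,0) = 110.0363; S(4,1) = 51.2715; S(4,2) = 23.8900; S(4,3) = 11.1316; S(4,4) = 5.1868
Terminal payoffs V(N, i) = max(S_T - K, 0):
  V(4,0) = 87.716333; V(4,1) = 28.951512; V(4,2) = 1.570000; V(4,3) = 0.000000; V(4,4) = 0.000000
Backward induction: V(k, i) = exp(-r*dt) * [p * V(k+1, i) + (1-p) * V(k+1, i+1)]; then take max(V_cont, immediate exercise) for American.
  V(3,0) = exp(-r*dt) * [p*87.716333 + (1-p)*28.951512] = 53.035620; exercise = 52.791445; V(3,0) = max -> 53.035620
  V(3,1) = exp(-r*dt) * [p*28.951512 + (1-p)*1.570000] = 12.922409; exercise = 12.678235; V(3,1) = max -> 12.922409
  V(3,2) = exp(-r*dt) * [p*1.570000 + (1-p)*0.000000] = 0.651909; exercise = 0.000000; V(3,2) = max -> 0.651909
  V(3,3) = exp(-r*dt) * [p*0.000000 + (1-p)*0.000000] = 0.000000; exercise = 0.000000; V(3,3) = max -> 0.000000
  V(2,0) = exp(-r*dt) * [p*53.035620 + (1-p)*12.922409] = 29.437190; exercise = 28.951512; V(2,0) = max -> 29.437190
  V(2,1) = exp(-r*dt) * [p*12.922409 + (1-p)*0.651909] = 5.739839; exercise = 1.570000; V(2,1) = max -> 5.739839
  V(2,2) = exp(-r*dt) * [p*0.651909 + (1-p)*0.000000] = 0.270691; exercise = 0.000000; V(2,2) = max -> 0.270691
  V(1,0) = exp(-r*dt) * [p*29.437190 + (1-p)*5.739839] = 15.516863; exercise = 12.678235; V(1,0) = max -> 15.516863
  V(1,1) = exp(-r*dt) * [p*5.739839 + (1-p)*0.270691] = 2.538676; exercise = 0.000000; V(1,1) = max -> 2.538676
  V(0,0) = exp(-r*dt) * [p*15.516863 + (1-p)*2.538676] = 7.899817; exercise = 1.570000; V(0,0) = max -> 7.899817


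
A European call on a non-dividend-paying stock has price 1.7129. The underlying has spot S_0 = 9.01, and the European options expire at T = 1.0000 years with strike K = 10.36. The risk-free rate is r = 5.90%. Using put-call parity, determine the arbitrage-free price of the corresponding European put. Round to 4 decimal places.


Answer: Put price = 2.4693

Derivation:
Put-call parity: C - P = S_0 * exp(-qT) - K * exp(-rT).
S_0 * exp(-qT) = 9.0100 * 1.00000000 = 9.01000000
K * exp(-rT) = 10.3600 * 0.94270677 = 9.76644213
P = C - S*exp(-qT) + K*exp(-rT)
P = 1.7129 - 9.01000000 + 9.76644213 = 2.4693


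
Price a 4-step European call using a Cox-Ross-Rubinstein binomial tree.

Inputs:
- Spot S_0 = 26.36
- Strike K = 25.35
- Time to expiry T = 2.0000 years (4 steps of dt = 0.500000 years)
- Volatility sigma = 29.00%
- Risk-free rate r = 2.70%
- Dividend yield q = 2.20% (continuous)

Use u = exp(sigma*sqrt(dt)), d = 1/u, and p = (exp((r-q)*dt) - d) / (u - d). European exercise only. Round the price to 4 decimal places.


dt = T/N = 0.500000
u = exp(sigma*sqrt(dt)) = 1.227600; d = 1/u = 0.814598
p = (exp((r-q)*dt) - d) / (u - d) = 0.454974
Discount per step: exp(-r*dt) = 0.986591
Stock lattice S(k, i) with i counting down-moves:
  k=0: S(0,0) = 26.3600
  k=1: S(1,0) = 32.3595; S(1,1) = 21.4728
  k=2: S(2,0) = 39.7246; S(2,1) = 26.3600; S(2,2) = 17.4917
  k=3: S(3,0) = 48.7659; S(3,1) = 32.3595; S(3,2) = 21.4728; S(3,3) = 14.2487
  k=4: S(4,0) = 59.8650; S(4,1) = 39.7246; S(4,2) = 26.3600; S(4,3) = 17.4917; S(4,4) = 11.6069
Terminal payoffs V(N, i) = max(S_T - K, 0):
  V(4,0) = 34.514973; V(4,1) = 14.374560; V(4,2) = 1.010000; V(4,3) = 0.000000; V(4,4) = 0.000000
Backward induction: V(k, i) = exp(-r*dt) * [p * V(k+1, i) + (1-p) * V(k+1, i+1)].
  V(3,0) = exp(-r*dt) * [p*34.514973 + (1-p)*14.374560] = 23.222307
  V(3,1) = exp(-r*dt) * [p*14.374560 + (1-p)*1.010000] = 6.995455
  V(3,2) = exp(-r*dt) * [p*1.010000 + (1-p)*0.000000] = 0.453362
  V(3,3) = exp(-r*dt) * [p*0.000000 + (1-p)*0.000000] = 0.000000
  V(2,0) = exp(-r*dt) * [p*23.222307 + (1-p)*6.995455] = 14.185456
  V(2,1) = exp(-r*dt) * [p*6.995455 + (1-p)*0.453362] = 3.383855
  V(2,2) = exp(-r*dt) * [p*0.453362 + (1-p)*0.000000] = 0.203502
  V(1,0) = exp(-r*dt) * [p*14.185456 + (1-p)*3.383855] = 8.187033
  V(1,1) = exp(-r*dt) * [p*3.383855 + (1-p)*0.203502] = 1.628350
  V(0,0) = exp(-r*dt) * [p*8.187033 + (1-p)*1.628350] = 4.550535

Answer: Price = V(0,0) = 4.5505


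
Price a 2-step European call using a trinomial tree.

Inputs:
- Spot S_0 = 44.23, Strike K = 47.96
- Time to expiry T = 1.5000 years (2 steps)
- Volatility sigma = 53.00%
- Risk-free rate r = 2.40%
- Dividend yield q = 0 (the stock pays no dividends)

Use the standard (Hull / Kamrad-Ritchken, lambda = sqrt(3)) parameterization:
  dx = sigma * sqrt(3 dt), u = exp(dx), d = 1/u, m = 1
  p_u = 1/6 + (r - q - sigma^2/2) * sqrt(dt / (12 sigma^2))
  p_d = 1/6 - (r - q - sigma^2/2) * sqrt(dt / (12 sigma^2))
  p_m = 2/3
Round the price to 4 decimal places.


Answer: Price = V(0,0) = 9.2182

Derivation:
dt = T/N = 0.750000; dx = sigma*sqrt(3*dt) = 0.795000
u = exp(dx) = 2.214441; d = 1/u = 0.451581
p_u = 0.111737, p_m = 0.666667, p_d = 0.221596
Discount per step: exp(-r*dt) = 0.982161
Stock lattice S(k, j) with j the centered position index:
  k=0: S(0,+0) = 44.2300
  k=1: S(1,-1) = 19.9734; S(1,+0) = 44.2300; S(1,+1) = 97.9447
  k=2: S(2,-2) = 9.0196; S(2,-1) = 19.9734; S(2,+0) = 44.2300; S(2,+1) = 97.9447; S(2,+2) = 216.8928
Terminal payoffs V(N, j) = max(S_T - K, 0):
  V(2,-2) = 0.000000; V(2,-1) = 0.000000; V(2,+0) = 0.000000; V(2,+1) = 49.984725; V(2,+2) = 168.932815
Backward induction: V(k, j) = exp(-r*dt) * [p_u * V(k+1, j+1) + p_m * V(k+1, j) + p_d * V(k+1, j-1)]
  V(1,-1) = exp(-r*dt) * [p_u*0.000000 + p_m*0.000000 + p_d*0.000000] = 0.000000
  V(1,+0) = exp(-r*dt) * [p_u*49.984725 + p_m*0.000000 + p_d*0.000000] = 5.485531
  V(1,+1) = exp(-r*dt) * [p_u*168.932815 + p_m*49.984725 + p_d*0.000000] = 51.268086
  V(0,+0) = exp(-r*dt) * [p_u*51.268086 + p_m*5.485531 + p_d*0.000000] = 9.218155


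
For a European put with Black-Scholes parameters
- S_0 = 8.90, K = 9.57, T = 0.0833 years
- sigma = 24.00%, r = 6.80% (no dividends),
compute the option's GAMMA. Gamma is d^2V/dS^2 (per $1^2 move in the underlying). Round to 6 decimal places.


Answer: Gamma = 0.419370

Derivation:
d1 = -0.9314304756; d2 = -1.0006986501
phi(d1) = 0.2585361115; exp(-qT) = 1.0000000000; exp(-rT) = 0.9943516125
Gamma = exp(-qT) * phi(d1) / (S * sigma * sqrt(T)) = 1.0000000000 * 0.2585361115 / (8.9000 * 0.2400 * 0.2886173938) = 0.419370


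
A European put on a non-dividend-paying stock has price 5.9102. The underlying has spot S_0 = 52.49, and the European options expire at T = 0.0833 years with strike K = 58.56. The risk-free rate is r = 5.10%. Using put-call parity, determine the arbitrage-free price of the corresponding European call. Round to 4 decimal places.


Put-call parity: C - P = S_0 * exp(-qT) - K * exp(-rT).
S_0 * exp(-qT) = 52.4900 * 1.00000000 = 52.49000000
K * exp(-rT) = 58.5600 * 0.99576071 = 58.31174725
C = P + S*exp(-qT) - K*exp(-rT)
C = 5.9102 + 52.49000000 - 58.31174725 = 0.0885

Answer: Call price = 0.0885


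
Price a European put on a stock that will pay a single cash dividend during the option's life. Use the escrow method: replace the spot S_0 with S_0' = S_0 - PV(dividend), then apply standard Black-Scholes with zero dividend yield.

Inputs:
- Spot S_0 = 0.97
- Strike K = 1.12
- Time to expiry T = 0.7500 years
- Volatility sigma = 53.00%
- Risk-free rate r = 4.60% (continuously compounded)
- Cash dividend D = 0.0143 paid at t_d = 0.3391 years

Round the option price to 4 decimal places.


Answer: Price = 0.2546

Derivation:
PV(D) = D * exp(-r * t_d) = 0.0143 * 0.98452243 = 0.01407867
S_0' = S_0 - PV(D) = 0.9700 - 0.01407867 = 0.95592133
d1 = (ln(S_0'/K) + (r + sigma^2/2)*T) / (sigma*sqrt(T)) = -0.04045994
d2 = d1 - sigma*sqrt(T) = -0.49945340
exp(-rT) = 0.96608834
N(-d1) = 0.51613678; N(-d2) = 0.69127000
P = K * exp(-rT) * N(-d2) - S_0' * N(-d1) = 1.1200 * 0.96608834 * 0.69127000 - 0.95592133 * 0.51613678 = 0.2546


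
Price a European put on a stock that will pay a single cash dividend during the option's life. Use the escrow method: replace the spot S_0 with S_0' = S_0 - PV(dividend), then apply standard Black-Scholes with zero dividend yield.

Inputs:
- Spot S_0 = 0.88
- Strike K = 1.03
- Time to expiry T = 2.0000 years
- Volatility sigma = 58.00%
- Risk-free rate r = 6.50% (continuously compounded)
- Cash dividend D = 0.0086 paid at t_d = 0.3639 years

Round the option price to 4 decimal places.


PV(D) = D * exp(-r * t_d) = 0.0086 * 0.97662405 = 0.00839897
S_0' = S_0 - PV(D) = 0.8800 - 0.00839897 = 0.87160103
d1 = (ln(S_0'/K) + (r + sigma^2/2)*T) / (sigma*sqrt(T)) = 0.36503498
d2 = d1 - sigma*sqrt(T) = -0.45520888
exp(-rT) = 0.87809543
N(-d1) = 0.35754265; N(-d2) = 0.67552051
P = K * exp(-rT) * N(-d2) - S_0' * N(-d1) = 1.0300 * 0.87809543 * 0.67552051 - 0.87160103 * 0.35754265 = 0.2993

Answer: Price = 0.2993


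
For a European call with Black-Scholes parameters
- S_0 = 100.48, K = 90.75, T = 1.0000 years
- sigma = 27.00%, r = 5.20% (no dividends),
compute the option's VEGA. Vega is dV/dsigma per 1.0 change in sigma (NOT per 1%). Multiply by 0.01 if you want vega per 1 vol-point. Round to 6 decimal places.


d1 = 0.7048156651; d2 = 0.4348156651
phi(d1) = 0.3111994998; exp(-qT) = 1.0000000000; exp(-rT) = 0.9493288668
Vega = S * exp(-qT) * phi(d1) * sqrt(T) = 100.4800 * 1.0000000000 * 0.3111994998 * 1.0000000000 = 31.269326

Answer: Vega = 31.269326


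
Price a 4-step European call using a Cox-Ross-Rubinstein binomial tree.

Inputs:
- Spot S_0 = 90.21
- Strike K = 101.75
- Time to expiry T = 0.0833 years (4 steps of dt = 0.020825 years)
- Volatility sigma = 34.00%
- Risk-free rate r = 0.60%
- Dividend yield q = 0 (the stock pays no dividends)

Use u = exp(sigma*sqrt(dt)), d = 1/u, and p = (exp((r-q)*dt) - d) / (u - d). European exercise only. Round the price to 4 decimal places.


Answer: Price = V(0,0) = 0.4585

Derivation:
dt = T/N = 0.020825
u = exp(sigma*sqrt(dt)) = 1.050289; d = 1/u = 0.952119
p = (exp((r-q)*dt) - d) / (u - d) = 0.489009
Discount per step: exp(-r*dt) = 0.999875
Stock lattice S(k, i) with i counting down-moves:
  k=0: S(0,0) = 90.2100
  k=1: S(1,0) = 94.7465; S(1,1) = 85.8907
  k=2: S(2,0) = 99.5112; S(2,1) = 90.2100; S(2,2) = 81.7782
  k=3: S(3,0) = 104.5155; S(3,1) = 94.7465; S(3,2) = 85.8907; S(3,3) = 77.8626
  k=4: S(4,0) = 109.7714; S(4,1) = 99.5112; S(4,2) = 90.2100; S(4,3) = 81.7782; S(4,4) = 74.1345
Terminal payoffs V(N, i) = max(S_T - K, 0):
  V(4,0) = 8.021410; V(4,1) = 0.000000; V(4,2) = 0.000000; V(4,3) = 0.000000; V(4,4) = 0.000000
Backward induction: V(k, i) = exp(-r*dt) * [p * V(k+1, i) + (1-p) * V(k+1, i+1)].
  V(3,0) = exp(-r*dt) * [p*8.021410 + (1-p)*0.000000] = 3.922052
  V(3,1) = exp(-r*dt) * [p*0.000000 + (1-p)*0.000000] = 0.000000
  V(3,2) = exp(-r*dt) * [p*0.000000 + (1-p)*0.000000] = 0.000000
  V(3,3) = exp(-r*dt) * [p*0.000000 + (1-p)*0.000000] = 0.000000
  V(2,0) = exp(-r*dt) * [p*3.922052 + (1-p)*0.000000] = 1.917680
  V(2,1) = exp(-r*dt) * [p*0.000000 + (1-p)*0.000000] = 0.000000
  V(2,2) = exp(-r*dt) * [p*0.000000 + (1-p)*0.000000] = 0.000000
  V(1,0) = exp(-r*dt) * [p*1.917680 + (1-p)*0.000000] = 0.937646
  V(1,1) = exp(-r*dt) * [p*0.000000 + (1-p)*0.000000] = 0.000000
  V(0,0) = exp(-r*dt) * [p*0.937646 + (1-p)*0.000000] = 0.458460
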